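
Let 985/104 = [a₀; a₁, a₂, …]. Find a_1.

2

985 = 9·104 + 49   →  a_0 = 9
104 = 2·49 + 6   →  a_1 = 2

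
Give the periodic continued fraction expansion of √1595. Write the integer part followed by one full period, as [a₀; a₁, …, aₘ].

a₀ = ⌊√1595⌋ = 39.
With m₀=0, d₀=1 and mₖ₊₁ = dₖaₖ − mₖ, dₖ₊₁ = (n − mₖ₊₁²)/dₖ, aₖ₊₁ = ⌊(a₀+mₖ₊₁)/dₖ₊₁⌋:
  k=1: m=39, d=74, a=1
  k=2: m=35, d=5, a=14
  k=3: m=35, d=74, a=1
  k=4: m=39, d=1, a=78
d=1 and a=2a₀=78 at k=4, so the next step gives (m, d) = (39, 74) again — its k=1 value — and the period has length 4.

[39; 1, 14, 1, 78]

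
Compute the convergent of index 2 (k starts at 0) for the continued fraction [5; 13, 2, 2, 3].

Using pₖ = aₖpₖ₋₁ + pₖ₋₂, qₖ = aₖqₖ₋₁ + qₖ₋₂ (with p₋₁=1, p₋₂=0, q₋₁=0, q₋₂=1):
  k=0: a=5, p=5, q=1
  k=1: a=13, p=66, q=13
  k=2: a=2, p=137, q=27

137/27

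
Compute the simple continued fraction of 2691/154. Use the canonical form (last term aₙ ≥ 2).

[17; 2, 9, 8]

2691 = 17·154 + 73
154 = 2·73 + 8
73 = 9·8 + 1
8 = 8·1 + 0  (stop)
So 2691/154 = [17; 2, 9, 8].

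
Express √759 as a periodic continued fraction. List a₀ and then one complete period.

[27; 1, 1, 4, 1, 1, 54]

a₀ = ⌊√759⌋ = 27.
With m₀=0, d₀=1 and mₖ₊₁ = dₖaₖ − mₖ, dₖ₊₁ = (n − mₖ₊₁²)/dₖ, aₖ₊₁ = ⌊(a₀+mₖ₊₁)/dₖ₊₁⌋:
  k=1: m=27, d=30, a=1
  k=2: m=3, d=25, a=1
  k=3: m=22, d=11, a=4
  k=4: m=22, d=25, a=1
  k=5: m=3, d=30, a=1
  k=6: m=27, d=1, a=54
d=1 and a=2a₀=54 at k=6, so the next step gives (m, d) = (27, 30) again — its k=1 value — and the period has length 6.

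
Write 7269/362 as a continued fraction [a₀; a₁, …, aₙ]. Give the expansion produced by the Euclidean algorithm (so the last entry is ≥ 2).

[20; 12, 2, 14]

7269 = 20*362 + 29
362 = 12*29 + 14
29 = 2*14 + 1
14 = 14*1 + 0  (stop)
So 7269/362 = [20; 12, 2, 14].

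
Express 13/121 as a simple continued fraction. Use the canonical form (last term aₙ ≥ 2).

[0; 9, 3, 4]

13 = 0*121 + 13
121 = 9*13 + 4
13 = 3*4 + 1
4 = 4*1 + 0  (stop)
So 13/121 = [0; 9, 3, 4].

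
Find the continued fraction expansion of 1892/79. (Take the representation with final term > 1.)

1892 = 23·79 + 75
79 = 1·75 + 4
75 = 18·4 + 3
4 = 1·3 + 1
3 = 3·1 + 0  (stop)
So 1892/79 = [23; 1, 18, 1, 3].

[23; 1, 18, 1, 3]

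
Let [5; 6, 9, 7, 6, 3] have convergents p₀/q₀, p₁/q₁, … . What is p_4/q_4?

Using pₖ = aₖpₖ₋₁ + pₖ₋₂, qₖ = aₖqₖ₋₁ + qₖ₋₂ (with p₋₁=1, p₋₂=0, q₋₁=0, q₋₂=1):
  k=0: a=5, p=5, q=1
  k=1: a=6, p=31, q=6
  k=2: a=9, p=284, q=55
  k=3: a=7, p=2019, q=391
  k=4: a=6, p=12398, q=2401

12398/2401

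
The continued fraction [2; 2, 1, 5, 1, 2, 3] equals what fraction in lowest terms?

449/191

Using pₖ = aₖpₖ₋₁ + pₖ₋₂ and qₖ = aₖqₖ₋₁ + qₖ₋₂:
  k=0: a=2, p=2, q=1
  k=1: a=2, p=5, q=2
  k=2: a=1, p=7, q=3
  k=3: a=5, p=40, q=17
  k=4: a=1, p=47, q=20
  k=5: a=2, p=134, q=57
  k=6: a=3, p=449, q=191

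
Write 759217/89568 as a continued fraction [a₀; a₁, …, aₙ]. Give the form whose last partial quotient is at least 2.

[8; 2, 10, 9, 3, 8, 18]

759217 = 8·89568 + 42673
89568 = 2·42673 + 4222
42673 = 10·4222 + 453
4222 = 9·453 + 145
453 = 3·145 + 18
145 = 8·18 + 1
18 = 18·1 + 0  (stop)
So 759217/89568 = [8; 2, 10, 9, 3, 8, 18].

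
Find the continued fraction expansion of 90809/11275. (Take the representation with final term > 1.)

[8; 18, 1, 1, 17, 2, 2, 3]

90809 = 8*11275 + 609
11275 = 18*609 + 313
609 = 1*313 + 296
313 = 1*296 + 17
296 = 17*17 + 7
17 = 2*7 + 3
7 = 2*3 + 1
3 = 3*1 + 0  (stop)
So 90809/11275 = [8; 18, 1, 1, 17, 2, 2, 3].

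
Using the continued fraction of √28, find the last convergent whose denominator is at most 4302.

9403/1777

√28 = [5; 3, 2, 3, 10, …] (period length 4).
Convergents:
  p_0/q_0 = 5/1
  p_1/q_1 = 16/3
  p_2/q_2 = 37/7
  p_3/q_3 = 127/24
  p_4/q_4 = 1307/247
  p_5/q_5 = 4048/765
  p_6/q_6 = 9403/1777
  p_7/q_7 = 32257/6096
q_6 = 1777 ≤ 4302 < 6096 = q_7, so the answer is 9403/1777.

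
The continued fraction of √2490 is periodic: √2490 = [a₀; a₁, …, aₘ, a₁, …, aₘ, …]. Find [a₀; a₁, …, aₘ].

[49; 1, 8, 1, 98]

a₀ = ⌊√2490⌋ = 49.
With m₀=0, d₀=1 and mₖ₊₁ = dₖaₖ − mₖ, dₖ₊₁ = (n − mₖ₊₁²)/dₖ, aₖ₊₁ = ⌊(a₀+mₖ₊₁)/dₖ₊₁⌋:
  k=1: m=49, d=89, a=1
  k=2: m=40, d=10, a=8
  k=3: m=40, d=89, a=1
  k=4: m=49, d=1, a=98
d=1 and a=2a₀=98 at k=4, so the next step gives (m, d) = (49, 89) again — its k=1 value — and the period has length 4.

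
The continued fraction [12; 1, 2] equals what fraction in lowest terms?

38/3

Using pₖ = aₖpₖ₋₁ + pₖ₋₂ and qₖ = aₖqₖ₋₁ + qₖ₋₂:
  k=0: a=12, p=12, q=1
  k=1: a=1, p=13, q=1
  k=2: a=2, p=38, q=3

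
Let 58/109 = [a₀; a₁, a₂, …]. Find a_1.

1

58 = 0·109 + 58   →  a_0 = 0
109 = 1·58 + 51   →  a_1 = 1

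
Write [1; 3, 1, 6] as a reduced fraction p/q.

Using pₖ = aₖpₖ₋₁ + pₖ₋₂ and qₖ = aₖqₖ₋₁ + qₖ₋₂:
  k=0: a=1, p=1, q=1
  k=1: a=3, p=4, q=3
  k=2: a=1, p=5, q=4
  k=3: a=6, p=34, q=27

34/27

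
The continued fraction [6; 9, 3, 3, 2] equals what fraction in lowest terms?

1307/214

Fold from the inside: start with 2/1.
  3 + 1/2 = 7/2
  3 + 2/7 = 23/7
  9 + 7/23 = 214/23
  6 + 23/214 = 1307/214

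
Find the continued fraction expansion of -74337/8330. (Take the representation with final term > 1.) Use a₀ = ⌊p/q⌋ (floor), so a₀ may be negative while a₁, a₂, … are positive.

-74337 = -9×8330 + 633
8330 = 13×633 + 101
633 = 6×101 + 27
101 = 3×27 + 20
27 = 1×20 + 7
20 = 2×7 + 6
7 = 1×6 + 1
6 = 6×1 + 0  (stop)
So -74337/8330 = [-9; 13, 6, 3, 1, 2, 1, 6].

[-9; 13, 6, 3, 1, 2, 1, 6]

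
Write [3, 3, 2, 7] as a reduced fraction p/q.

Using pₖ = aₖpₖ₋₁ + pₖ₋₂ and qₖ = aₖqₖ₋₁ + qₖ₋₂:
  k=0: a=3, p=3, q=1
  k=1: a=3, p=10, q=3
  k=2: a=2, p=23, q=7
  k=3: a=7, p=171, q=52

171/52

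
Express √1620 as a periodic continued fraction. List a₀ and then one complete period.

a₀ = ⌊√1620⌋ = 40.
With m₀=0, d₀=1 and mₖ₊₁ = dₖaₖ − mₖ, dₖ₊₁ = (n − mₖ₊₁²)/dₖ, aₖ₊₁ = ⌊(a₀+mₖ₊₁)/dₖ₊₁⌋:
  k=1: m=40, d=20, a=4
  k=2: m=40, d=1, a=80
d=1 and a=2a₀=80 at k=2, so the next step gives (m, d) = (40, 20) again — its k=1 value — and the period has length 2.

[40; 4, 80]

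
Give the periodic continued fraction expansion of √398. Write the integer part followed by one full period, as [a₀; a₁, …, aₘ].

[19; 1, 18, 1, 38]

a₀ = ⌊√398⌋ = 19.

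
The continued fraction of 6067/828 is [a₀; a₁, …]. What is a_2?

6067 = 7·828 + 271   →  a_0 = 7
828 = 3·271 + 15   →  a_1 = 3
271 = 18·15 + 1   →  a_2 = 18

18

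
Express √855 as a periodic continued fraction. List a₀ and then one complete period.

a₀ = ⌊√855⌋ = 29.
With m₀=0, d₀=1 and mₖ₊₁ = dₖaₖ − mₖ, dₖ₊₁ = (n − mₖ₊₁²)/dₖ, aₖ₊₁ = ⌊(a₀+mₖ₊₁)/dₖ₊₁⌋:
  k=1: m=29, d=14, a=4
  k=2: m=27, d=9, a=6
  k=3: m=27, d=14, a=4
  k=4: m=29, d=1, a=58
d=1 and a=2a₀=58 at k=4, so the next step gives (m, d) = (29, 14) again — its k=1 value — and the period has length 4.

[29; 4, 6, 4, 58]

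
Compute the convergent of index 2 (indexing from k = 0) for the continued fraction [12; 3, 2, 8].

Using pₖ = aₖpₖ₋₁ + pₖ₋₂, qₖ = aₖqₖ₋₁ + qₖ₋₂ (with p₋₁=1, p₋₂=0, q₋₁=0, q₋₂=1):
  k=0: a=12, p=12, q=1
  k=1: a=3, p=37, q=3
  k=2: a=2, p=86, q=7

86/7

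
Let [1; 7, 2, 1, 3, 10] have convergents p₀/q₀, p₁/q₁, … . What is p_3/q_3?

25/22

Using pₖ = aₖpₖ₋₁ + pₖ₋₂, qₖ = aₖqₖ₋₁ + qₖ₋₂ (with p₋₁=1, p₋₂=0, q₋₁=0, q₋₂=1):
  k=0: a=1, p=1, q=1
  k=1: a=7, p=8, q=7
  k=2: a=2, p=17, q=15
  k=3: a=1, p=25, q=22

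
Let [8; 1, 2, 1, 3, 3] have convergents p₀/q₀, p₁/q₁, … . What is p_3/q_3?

35/4

Using pₖ = aₖpₖ₋₁ + pₖ₋₂, qₖ = aₖqₖ₋₁ + qₖ₋₂ (with p₋₁=1, p₋₂=0, q₋₁=0, q₋₂=1):
  k=0: a=8, p=8, q=1
  k=1: a=1, p=9, q=1
  k=2: a=2, p=26, q=3
  k=3: a=1, p=35, q=4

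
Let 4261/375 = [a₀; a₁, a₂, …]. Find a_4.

8

4261 = 11·375 + 136   →  a_0 = 11
375 = 2·136 + 103   →  a_1 = 2
136 = 1·103 + 33   →  a_2 = 1
103 = 3·33 + 4   →  a_3 = 3
33 = 8·4 + 1   →  a_4 = 8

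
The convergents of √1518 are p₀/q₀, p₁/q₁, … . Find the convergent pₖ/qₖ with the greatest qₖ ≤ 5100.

√1518 = [38; 1, 24, 1, 76, …] (period length 4).
Convergents:
  p_0/q_0 = 38/1
  p_1/q_1 = 39/1
  p_2/q_2 = 974/25
  p_3/q_3 = 1013/26
  p_4/q_4 = 77962/2001
  p_5/q_5 = 78975/2027
  p_6/q_6 = 1973362/50649
q_5 = 2027 ≤ 5100 < 50649 = q_6, so the answer is 78975/2027.

78975/2027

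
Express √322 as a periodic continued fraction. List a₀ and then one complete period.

[17; 1, 16, 1, 34]

a₀ = ⌊√322⌋ = 17.
With m₀=0, d₀=1 and mₖ₊₁ = dₖaₖ − mₖ, dₖ₊₁ = (n − mₖ₊₁²)/dₖ, aₖ₊₁ = ⌊(a₀+mₖ₊₁)/dₖ₊₁⌋:
  k=1: m=17, d=33, a=1
  k=2: m=16, d=2, a=16
  k=3: m=16, d=33, a=1
  k=4: m=17, d=1, a=34
d=1 and a=2a₀=34 at k=4, so the next step gives (m, d) = (17, 33) again — its k=1 value — and the period has length 4.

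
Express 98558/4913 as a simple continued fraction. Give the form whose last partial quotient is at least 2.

98558 = 20·4913 + 298
4913 = 16·298 + 145
298 = 2·145 + 8
145 = 18·8 + 1
8 = 8·1 + 0  (stop)
So 98558/4913 = [20; 16, 2, 18, 8].

[20; 16, 2, 18, 8]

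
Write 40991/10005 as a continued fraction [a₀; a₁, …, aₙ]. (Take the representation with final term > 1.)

40991 = 4×10005 + 971
10005 = 10×971 + 295
971 = 3×295 + 86
295 = 3×86 + 37
86 = 2×37 + 12
37 = 3×12 + 1
12 = 12×1 + 0  (stop)
So 40991/10005 = [4; 10, 3, 3, 2, 3, 12].

[4; 10, 3, 3, 2, 3, 12]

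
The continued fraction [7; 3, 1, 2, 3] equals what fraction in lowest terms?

269/37

Fold from the inside: start with 3/1.
  2 + 1/3 = 7/3
  1 + 3/7 = 10/7
  3 + 7/10 = 37/10
  7 + 10/37 = 269/37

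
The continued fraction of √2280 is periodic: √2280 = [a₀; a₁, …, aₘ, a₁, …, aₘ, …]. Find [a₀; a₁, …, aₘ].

a₀ = ⌊√2280⌋ = 47.
With m₀=0, d₀=1 and mₖ₊₁ = dₖaₖ − mₖ, dₖ₊₁ = (n − mₖ₊₁²)/dₖ, aₖ₊₁ = ⌊(a₀+mₖ₊₁)/dₖ₊₁⌋:
  k=1: m=47, d=71, a=1
  k=2: m=24, d=24, a=2
  k=3: m=24, d=71, a=1
  k=4: m=47, d=1, a=94
d=1 and a=2a₀=94 at k=4, so the next step gives (m, d) = (47, 71) again — its k=1 value — and the period has length 4.

[47; 1, 2, 1, 94]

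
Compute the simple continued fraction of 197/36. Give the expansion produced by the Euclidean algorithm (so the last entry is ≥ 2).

197 = 5*36 + 17
36 = 2*17 + 2
17 = 8*2 + 1
2 = 2*1 + 0  (stop)
So 197/36 = [5; 2, 8, 2].

[5; 2, 8, 2]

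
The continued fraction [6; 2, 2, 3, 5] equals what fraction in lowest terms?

577/90

Fold from the inside: start with 5/1.
  3 + 1/5 = 16/5
  2 + 5/16 = 37/16
  2 + 16/37 = 90/37
  6 + 37/90 = 577/90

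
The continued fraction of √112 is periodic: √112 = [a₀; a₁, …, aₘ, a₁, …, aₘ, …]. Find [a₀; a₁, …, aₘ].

[10; 1, 1, 2, 1, 1, 20]

a₀ = ⌊√112⌋ = 10.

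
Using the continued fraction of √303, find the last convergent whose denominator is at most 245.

√303 = [17; 2, 2, 5, 2, 2, 34, …] (period length 6).
Convergents:
  p_0/q_0 = 17/1
  p_1/q_1 = 35/2
  p_2/q_2 = 87/5
  p_3/q_3 = 470/27
  p_4/q_4 = 1027/59
  p_5/q_5 = 2524/145
  p_6/q_6 = 86843/4989
q_5 = 145 ≤ 245 < 4989 = q_6, so the answer is 2524/145.

2524/145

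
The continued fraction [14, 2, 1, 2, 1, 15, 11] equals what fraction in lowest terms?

27493/1914

Fold from the inside: start with 11/1.
  15 + 1/11 = 166/11
  1 + 11/166 = 177/166
  2 + 166/177 = 520/177
  1 + 177/520 = 697/520
  2 + 520/697 = 1914/697
  14 + 697/1914 = 27493/1914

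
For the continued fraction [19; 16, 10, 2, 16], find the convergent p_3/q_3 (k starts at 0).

Using pₖ = aₖpₖ₋₁ + pₖ₋₂, qₖ = aₖqₖ₋₁ + qₖ₋₂ (with p₋₁=1, p₋₂=0, q₋₁=0, q₋₂=1):
  k=0: a=19, p=19, q=1
  k=1: a=16, p=305, q=16
  k=2: a=10, p=3069, q=161
  k=3: a=2, p=6443, q=338

6443/338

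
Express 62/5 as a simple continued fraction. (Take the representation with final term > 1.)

[12; 2, 2]

62 = 12*5 + 2
5 = 2*2 + 1
2 = 2*1 + 0  (stop)
So 62/5 = [12; 2, 2].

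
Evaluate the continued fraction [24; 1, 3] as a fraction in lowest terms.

99/4

Using pₖ = aₖpₖ₋₁ + pₖ₋₂ and qₖ = aₖqₖ₋₁ + qₖ₋₂:
  k=0: a=24, p=24, q=1
  k=1: a=1, p=25, q=1
  k=2: a=3, p=99, q=4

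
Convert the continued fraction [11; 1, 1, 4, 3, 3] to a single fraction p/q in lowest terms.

1109/96

Fold from the inside: start with 3/1.
  3 + 1/3 = 10/3
  4 + 3/10 = 43/10
  1 + 10/43 = 53/43
  1 + 43/53 = 96/53
  11 + 53/96 = 1109/96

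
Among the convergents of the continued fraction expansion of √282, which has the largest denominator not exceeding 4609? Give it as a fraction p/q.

√282 = [16; 1, 3, 1, 4, 1, 3, 1, 32, …] (period length 8).
Convergents:
  p_0/q_0 = 16/1
  p_1/q_1 = 17/1
  p_2/q_2 = 67/4
  p_3/q_3 = 84/5
  p_4/q_4 = 403/24
  p_5/q_5 = 487/29
  p_6/q_6 = 1864/111
  p_7/q_7 = 2351/140
  p_8/q_8 = 77096/4591
  p_9/q_9 = 79447/4731
q_8 = 4591 ≤ 4609 < 4731 = q_9, so the answer is 77096/4591.

77096/4591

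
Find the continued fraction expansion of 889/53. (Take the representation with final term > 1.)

[16; 1, 3, 2, 2, 2]

889 = 16·53 + 41
53 = 1·41 + 12
41 = 3·12 + 5
12 = 2·5 + 2
5 = 2·2 + 1
2 = 2·1 + 0  (stop)
So 889/53 = [16; 1, 3, 2, 2, 2].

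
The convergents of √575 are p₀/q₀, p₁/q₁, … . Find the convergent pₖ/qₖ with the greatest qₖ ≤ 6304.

55224/2303

√575 = [23; 1, 46, …] (period length 2).
Convergents:
  p_0/q_0 = 23/1
  p_1/q_1 = 24/1
  p_2/q_2 = 1127/47
  p_3/q_3 = 1151/48
  p_4/q_4 = 54073/2255
  p_5/q_5 = 55224/2303
  p_6/q_6 = 2594377/108193
q_5 = 2303 ≤ 6304 < 108193 = q_6, so the answer is 55224/2303.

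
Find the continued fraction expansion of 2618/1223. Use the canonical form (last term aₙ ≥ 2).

2618 = 2×1223 + 172
1223 = 7×172 + 19
172 = 9×19 + 1
19 = 19×1 + 0  (stop)
So 2618/1223 = [2; 7, 9, 19].

[2; 7, 9, 19]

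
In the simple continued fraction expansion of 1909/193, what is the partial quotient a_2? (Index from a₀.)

8

1909 = 9·193 + 172   →  a_0 = 9
193 = 1·172 + 21   →  a_1 = 1
172 = 8·21 + 4   →  a_2 = 8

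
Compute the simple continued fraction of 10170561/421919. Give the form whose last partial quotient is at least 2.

[24; 9, 2, 12, 6, 17, 17]

10170561 = 24×421919 + 44505
421919 = 9×44505 + 21374
44505 = 2×21374 + 1757
21374 = 12×1757 + 290
1757 = 6×290 + 17
290 = 17×17 + 1
17 = 17×1 + 0  (stop)
So 10170561/421919 = [24; 9, 2, 12, 6, 17, 17].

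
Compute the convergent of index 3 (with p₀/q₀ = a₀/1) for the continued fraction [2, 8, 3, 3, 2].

Using pₖ = aₖpₖ₋₁ + pₖ₋₂, qₖ = aₖqₖ₋₁ + qₖ₋₂ (with p₋₁=1, p₋₂=0, q₋₁=0, q₋₂=1):
  k=0: a=2, p=2, q=1
  k=1: a=8, p=17, q=8
  k=2: a=3, p=53, q=25
  k=3: a=3, p=176, q=83

176/83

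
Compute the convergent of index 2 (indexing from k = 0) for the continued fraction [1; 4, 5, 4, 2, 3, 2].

26/21

Using pₖ = aₖpₖ₋₁ + pₖ₋₂, qₖ = aₖqₖ₋₁ + qₖ₋₂ (with p₋₁=1, p₋₂=0, q₋₁=0, q₋₂=1):
  k=0: a=1, p=1, q=1
  k=1: a=4, p=5, q=4
  k=2: a=5, p=26, q=21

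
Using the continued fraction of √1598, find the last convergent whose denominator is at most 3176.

√1598 = [39; 1, 38, 1, 78, …] (period length 4).
Convergents:
  p_0/q_0 = 39/1
  p_1/q_1 = 40/1
  p_2/q_2 = 1559/39
  p_3/q_3 = 1599/40
  p_4/q_4 = 126281/3159
  p_5/q_5 = 127880/3199
q_4 = 3159 ≤ 3176 < 3199 = q_5, so the answer is 126281/3159.

126281/3159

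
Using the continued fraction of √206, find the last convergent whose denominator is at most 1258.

√206 = [14; 2, 1, 5, 14, 5, 1, 2, 28, …] (period length 8).
Convergents:
  p_0/q_0 = 14/1
  p_1/q_1 = 29/2
  p_2/q_2 = 43/3
  p_3/q_3 = 244/17
  p_4/q_4 = 3459/241
  p_5/q_5 = 17539/1222
  p_6/q_6 = 20998/1463
q_5 = 1222 ≤ 1258 < 1463 = q_6, so the answer is 17539/1222.

17539/1222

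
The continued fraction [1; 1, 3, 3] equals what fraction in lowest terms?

Fold from the inside: start with 3/1.
  3 + 1/3 = 10/3
  1 + 3/10 = 13/10
  1 + 10/13 = 23/13

23/13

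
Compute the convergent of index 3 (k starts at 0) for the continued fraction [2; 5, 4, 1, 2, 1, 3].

57/26

Using pₖ = aₖpₖ₋₁ + pₖ₋₂, qₖ = aₖqₖ₋₁ + qₖ₋₂ (with p₋₁=1, p₋₂=0, q₋₁=0, q₋₂=1):
  k=0: a=2, p=2, q=1
  k=1: a=5, p=11, q=5
  k=2: a=4, p=46, q=21
  k=3: a=1, p=57, q=26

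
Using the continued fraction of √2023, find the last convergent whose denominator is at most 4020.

√2023 = [44; 1, 43, 1, 88, …] (period length 4).
Convergents:
  p_0/q_0 = 44/1
  p_1/q_1 = 45/1
  p_2/q_2 = 1979/44
  p_3/q_3 = 2024/45
  p_4/q_4 = 180091/4004
  p_5/q_5 = 182115/4049
q_4 = 4004 ≤ 4020 < 4049 = q_5, so the answer is 180091/4004.

180091/4004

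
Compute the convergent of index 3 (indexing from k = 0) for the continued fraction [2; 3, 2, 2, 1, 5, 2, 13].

39/17

Using pₖ = aₖpₖ₋₁ + pₖ₋₂, qₖ = aₖqₖ₋₁ + qₖ₋₂ (with p₋₁=1, p₋₂=0, q₋₁=0, q₋₂=1):
  k=0: a=2, p=2, q=1
  k=1: a=3, p=7, q=3
  k=2: a=2, p=16, q=7
  k=3: a=2, p=39, q=17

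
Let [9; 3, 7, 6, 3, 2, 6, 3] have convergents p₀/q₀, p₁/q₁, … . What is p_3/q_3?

1258/135

Using pₖ = aₖpₖ₋₁ + pₖ₋₂, qₖ = aₖqₖ₋₁ + qₖ₋₂ (with p₋₁=1, p₋₂=0, q₋₁=0, q₋₂=1):
  k=0: a=9, p=9, q=1
  k=1: a=3, p=28, q=3
  k=2: a=7, p=205, q=22
  k=3: a=6, p=1258, q=135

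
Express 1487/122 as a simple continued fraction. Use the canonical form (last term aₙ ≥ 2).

1487 = 12*122 + 23
122 = 5*23 + 7
23 = 3*7 + 2
7 = 3*2 + 1
2 = 2*1 + 0  (stop)
So 1487/122 = [12; 5, 3, 3, 2].

[12; 5, 3, 3, 2]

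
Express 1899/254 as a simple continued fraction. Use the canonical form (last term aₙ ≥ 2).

[7; 2, 10, 12]

1899 = 7×254 + 121
254 = 2×121 + 12
121 = 10×12 + 1
12 = 12×1 + 0  (stop)
So 1899/254 = [7; 2, 10, 12].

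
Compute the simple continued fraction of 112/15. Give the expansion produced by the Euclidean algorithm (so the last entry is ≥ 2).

112 = 7×15 + 7
15 = 2×7 + 1
7 = 7×1 + 0  (stop)
So 112/15 = [7; 2, 7].

[7; 2, 7]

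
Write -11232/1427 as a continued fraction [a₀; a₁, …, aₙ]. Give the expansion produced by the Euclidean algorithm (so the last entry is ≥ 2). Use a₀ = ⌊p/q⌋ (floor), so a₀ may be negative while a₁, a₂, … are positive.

[-8; 7, 1, 3, 11, 4]

-11232 = -8×1427 + 184
1427 = 7×184 + 139
184 = 1×139 + 45
139 = 3×45 + 4
45 = 11×4 + 1
4 = 4×1 + 0  (stop)
So -11232/1427 = [-8; 7, 1, 3, 11, 4].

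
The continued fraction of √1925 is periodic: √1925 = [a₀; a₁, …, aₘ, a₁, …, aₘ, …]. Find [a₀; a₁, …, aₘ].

a₀ = ⌊√1925⌋ = 43.
With m₀=0, d₀=1 and mₖ₊₁ = dₖaₖ − mₖ, dₖ₊₁ = (n − mₖ₊₁²)/dₖ, aₖ₊₁ = ⌊(a₀+mₖ₊₁)/dₖ₊₁⌋:
  k=1: m=43, d=76, a=1
  k=2: m=33, d=11, a=6
  k=3: m=33, d=76, a=1
  k=4: m=43, d=1, a=86
d=1 and a=2a₀=86 at k=4, so the next step gives (m, d) = (43, 76) again — its k=1 value — and the period has length 4.

[43; 1, 6, 1, 86]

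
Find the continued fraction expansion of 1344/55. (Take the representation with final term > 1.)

1344 = 24×55 + 24
55 = 2×24 + 7
24 = 3×7 + 3
7 = 2×3 + 1
3 = 3×1 + 0  (stop)
So 1344/55 = [24; 2, 3, 2, 3].

[24; 2, 3, 2, 3]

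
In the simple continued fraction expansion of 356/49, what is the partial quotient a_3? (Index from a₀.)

3

356 = 7·49 + 13   →  a_0 = 7
49 = 3·13 + 10   →  a_1 = 3
13 = 1·10 + 3   →  a_2 = 1
10 = 3·3 + 1   →  a_3 = 3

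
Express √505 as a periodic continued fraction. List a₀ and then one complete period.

a₀ = ⌊√505⌋ = 22.
With m₀=0, d₀=1 and mₖ₊₁ = dₖaₖ − mₖ, dₖ₊₁ = (n − mₖ₊₁²)/dₖ, aₖ₊₁ = ⌊(a₀+mₖ₊₁)/dₖ₊₁⌋:
  k=1: m=22, d=21, a=2
  k=2: m=20, d=5, a=8
  k=3: m=20, d=21, a=2
  k=4: m=22, d=1, a=44
d=1 and a=2a₀=44 at k=4, so the next step gives (m, d) = (22, 21) again — its k=1 value — and the period has length 4.

[22; 2, 8, 2, 44]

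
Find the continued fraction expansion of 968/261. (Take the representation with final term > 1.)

[3; 1, 2, 2, 3, 3, 3]

968 = 3·261 + 185
261 = 1·185 + 76
185 = 2·76 + 33
76 = 2·33 + 10
33 = 3·10 + 3
10 = 3·3 + 1
3 = 3·1 + 0  (stop)
So 968/261 = [3; 1, 2, 2, 3, 3, 3].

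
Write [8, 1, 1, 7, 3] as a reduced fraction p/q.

401/47

Using pₖ = aₖpₖ₋₁ + pₖ₋₂ and qₖ = aₖqₖ₋₁ + qₖ₋₂:
  k=0: a=8, p=8, q=1
  k=1: a=1, p=9, q=1
  k=2: a=1, p=17, q=2
  k=3: a=7, p=128, q=15
  k=4: a=3, p=401, q=47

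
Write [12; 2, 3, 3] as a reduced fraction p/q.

286/23

Using pₖ = aₖpₖ₋₁ + pₖ₋₂ and qₖ = aₖqₖ₋₁ + qₖ₋₂:
  k=0: a=12, p=12, q=1
  k=1: a=2, p=25, q=2
  k=2: a=3, p=87, q=7
  k=3: a=3, p=286, q=23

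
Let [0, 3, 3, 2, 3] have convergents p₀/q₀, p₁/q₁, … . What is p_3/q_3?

Using pₖ = aₖpₖ₋₁ + pₖ₋₂, qₖ = aₖqₖ₋₁ + qₖ₋₂ (with p₋₁=1, p₋₂=0, q₋₁=0, q₋₂=1):
  k=0: a=0, p=0, q=1
  k=1: a=3, p=1, q=3
  k=2: a=3, p=3, q=10
  k=3: a=2, p=7, q=23

7/23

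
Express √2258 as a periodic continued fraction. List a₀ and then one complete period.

a₀ = ⌊√2258⌋ = 47.
With m₀=0, d₀=1 and mₖ₊₁ = dₖaₖ − mₖ, dₖ₊₁ = (n − mₖ₊₁²)/dₖ, aₖ₊₁ = ⌊(a₀+mₖ₊₁)/dₖ₊₁⌋:
  k=1: m=47, d=49, a=1
  k=2: m=2, d=46, a=1
  k=3: m=44, d=7, a=13
  k=4: m=47, d=7, a=13
  k=5: m=44, d=46, a=1
  k=6: m=2, d=49, a=1
  k=7: m=47, d=1, a=94
d=1 and a=2a₀=94 at k=7, so the next step gives (m, d) = (47, 49) again — its k=1 value — and the period has length 7.

[47; 1, 1, 13, 13, 1, 1, 94]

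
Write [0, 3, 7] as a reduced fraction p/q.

Using pₖ = aₖpₖ₋₁ + pₖ₋₂ and qₖ = aₖqₖ₋₁ + qₖ₋₂:
  k=0: a=0, p=0, q=1
  k=1: a=3, p=1, q=3
  k=2: a=7, p=7, q=22

7/22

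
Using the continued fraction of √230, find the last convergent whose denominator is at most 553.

√230 = [15; 6, 30, …] (period length 2).
Convergents:
  p_0/q_0 = 15/1
  p_1/q_1 = 91/6
  p_2/q_2 = 2745/181
  p_3/q_3 = 16561/1092
q_2 = 181 ≤ 553 < 1092 = q_3, so the answer is 2745/181.

2745/181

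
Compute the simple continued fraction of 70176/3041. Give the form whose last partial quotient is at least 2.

70176 = 23×3041 + 233
3041 = 13×233 + 12
233 = 19×12 + 5
12 = 2×5 + 2
5 = 2×2 + 1
2 = 2×1 + 0  (stop)
So 70176/3041 = [23; 13, 19, 2, 2, 2].

[23; 13, 19, 2, 2, 2]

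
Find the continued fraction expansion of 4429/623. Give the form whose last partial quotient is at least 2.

4429 = 7×623 + 68
623 = 9×68 + 11
68 = 6×11 + 2
11 = 5×2 + 1
2 = 2×1 + 0  (stop)
So 4429/623 = [7; 9, 6, 5, 2].

[7; 9, 6, 5, 2]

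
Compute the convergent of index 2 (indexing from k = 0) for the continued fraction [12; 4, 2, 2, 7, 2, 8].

Using pₖ = aₖpₖ₋₁ + pₖ₋₂, qₖ = aₖqₖ₋₁ + qₖ₋₂ (with p₋₁=1, p₋₂=0, q₋₁=0, q₋₂=1):
  k=0: a=12, p=12, q=1
  k=1: a=4, p=49, q=4
  k=2: a=2, p=110, q=9

110/9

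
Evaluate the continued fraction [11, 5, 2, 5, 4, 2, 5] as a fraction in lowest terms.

34232/3061

Fold from the inside: start with 5/1.
  2 + 1/5 = 11/5
  4 + 5/11 = 49/11
  5 + 11/49 = 256/49
  2 + 49/256 = 561/256
  5 + 256/561 = 3061/561
  11 + 561/3061 = 34232/3061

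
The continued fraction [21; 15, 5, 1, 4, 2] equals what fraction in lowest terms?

20455/971

Fold from the inside: start with 2/1.
  4 + 1/2 = 9/2
  1 + 2/9 = 11/9
  5 + 9/11 = 64/11
  15 + 11/64 = 971/64
  21 + 64/971 = 20455/971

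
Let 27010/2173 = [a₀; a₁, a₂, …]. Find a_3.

16

27010 = 12·2173 + 934   →  a_0 = 12
2173 = 2·934 + 305   →  a_1 = 2
934 = 3·305 + 19   →  a_2 = 3
305 = 16·19 + 1   →  a_3 = 16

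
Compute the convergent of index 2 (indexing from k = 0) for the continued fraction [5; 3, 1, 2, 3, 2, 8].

Using pₖ = aₖpₖ₋₁ + pₖ₋₂, qₖ = aₖqₖ₋₁ + qₖ₋₂ (with p₋₁=1, p₋₂=0, q₋₁=0, q₋₂=1):
  k=0: a=5, p=5, q=1
  k=1: a=3, p=16, q=3
  k=2: a=1, p=21, q=4

21/4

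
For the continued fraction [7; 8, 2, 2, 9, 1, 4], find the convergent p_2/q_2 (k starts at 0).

Using pₖ = aₖpₖ₋₁ + pₖ₋₂, qₖ = aₖqₖ₋₁ + qₖ₋₂ (with p₋₁=1, p₋₂=0, q₋₁=0, q₋₂=1):
  k=0: a=7, p=7, q=1
  k=1: a=8, p=57, q=8
  k=2: a=2, p=121, q=17

121/17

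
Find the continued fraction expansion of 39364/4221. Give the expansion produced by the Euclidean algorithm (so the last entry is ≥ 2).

39364 = 9×4221 + 1375
4221 = 3×1375 + 96
1375 = 14×96 + 31
96 = 3×31 + 3
31 = 10×3 + 1
3 = 3×1 + 0  (stop)
So 39364/4221 = [9; 3, 14, 3, 10, 3].

[9; 3, 14, 3, 10, 3]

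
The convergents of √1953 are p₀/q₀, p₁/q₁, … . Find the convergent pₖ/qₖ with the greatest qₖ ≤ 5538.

139163/3149

√1953 = [44; 5, 5, 3, 12, 3, 5, 5, 88, …] (period length 8).
Convergents:
  p_0/q_0 = 44/1
  p_1/q_1 = 221/5
  p_2/q_2 = 1149/26
  p_3/q_3 = 3668/83
  p_4/q_4 = 45165/1022
  p_5/q_5 = 139163/3149
  p_6/q_6 = 740980/16767
q_5 = 3149 ≤ 5538 < 16767 = q_6, so the answer is 139163/3149.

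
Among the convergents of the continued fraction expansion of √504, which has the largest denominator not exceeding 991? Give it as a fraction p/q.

19958/889

√504 = [22; 2, 4, 2, 44, …] (period length 4).
Convergents:
  p_0/q_0 = 22/1
  p_1/q_1 = 45/2
  p_2/q_2 = 202/9
  p_3/q_3 = 449/20
  p_4/q_4 = 19958/889
  p_5/q_5 = 40365/1798
q_4 = 889 ≤ 991 < 1798 = q_5, so the answer is 19958/889.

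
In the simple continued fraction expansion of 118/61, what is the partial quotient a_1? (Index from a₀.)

1

118 = 1·61 + 57   →  a_0 = 1
61 = 1·57 + 4   →  a_1 = 1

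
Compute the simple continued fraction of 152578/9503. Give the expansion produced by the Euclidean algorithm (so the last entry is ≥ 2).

152578 = 16×9503 + 530
9503 = 17×530 + 493
530 = 1×493 + 37
493 = 13×37 + 12
37 = 3×12 + 1
12 = 12×1 + 0  (stop)
So 152578/9503 = [16; 17, 1, 13, 3, 12].

[16; 17, 1, 13, 3, 12]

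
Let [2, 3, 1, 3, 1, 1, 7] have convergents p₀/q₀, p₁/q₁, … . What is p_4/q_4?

Using pₖ = aₖpₖ₋₁ + pₖ₋₂, qₖ = aₖqₖ₋₁ + qₖ₋₂ (with p₋₁=1, p₋₂=0, q₋₁=0, q₋₂=1):
  k=0: a=2, p=2, q=1
  k=1: a=3, p=7, q=3
  k=2: a=1, p=9, q=4
  k=3: a=3, p=34, q=15
  k=4: a=1, p=43, q=19

43/19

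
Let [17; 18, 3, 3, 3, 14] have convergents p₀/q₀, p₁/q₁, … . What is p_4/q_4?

10301/604

Using pₖ = aₖpₖ₋₁ + pₖ₋₂, qₖ = aₖqₖ₋₁ + qₖ₋₂ (with p₋₁=1, p₋₂=0, q₋₁=0, q₋₂=1):
  k=0: a=17, p=17, q=1
  k=1: a=18, p=307, q=18
  k=2: a=3, p=938, q=55
  k=3: a=3, p=3121, q=183
  k=4: a=3, p=10301, q=604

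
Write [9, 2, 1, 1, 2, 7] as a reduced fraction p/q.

901/96

Fold from the inside: start with 7/1.
  2 + 1/7 = 15/7
  1 + 7/15 = 22/15
  1 + 15/22 = 37/22
  2 + 22/37 = 96/37
  9 + 37/96 = 901/96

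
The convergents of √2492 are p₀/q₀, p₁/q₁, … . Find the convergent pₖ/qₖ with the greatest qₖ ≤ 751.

30551/612

√2492 = [49; 1, 11, 2, 24, 2, 11, 1, 98, …] (period length 8).
Convergents:
  p_0/q_0 = 49/1
  p_1/q_1 = 50/1
  p_2/q_2 = 599/12
  p_3/q_3 = 1248/25
  p_4/q_4 = 30551/612
  p_5/q_5 = 62350/1249
q_4 = 612 ≤ 751 < 1249 = q_5, so the answer is 30551/612.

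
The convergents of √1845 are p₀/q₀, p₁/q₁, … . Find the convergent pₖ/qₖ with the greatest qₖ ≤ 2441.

39689/924

√1845 = [42; 1, 20, 2, 20, 1, 84, …] (period length 6).
Convergents:
  p_0/q_0 = 42/1
  p_1/q_1 = 43/1
  p_2/q_2 = 902/21
  p_3/q_3 = 1847/43
  p_4/q_4 = 37842/881
  p_5/q_5 = 39689/924
  p_6/q_6 = 3371718/78497
q_5 = 924 ≤ 2441 < 78497 = q_6, so the answer is 39689/924.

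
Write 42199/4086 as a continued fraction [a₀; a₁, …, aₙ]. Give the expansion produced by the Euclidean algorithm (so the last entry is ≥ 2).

[10; 3, 19, 2, 2, 6, 2]

42199 = 10*4086 + 1339
4086 = 3*1339 + 69
1339 = 19*69 + 28
69 = 2*28 + 13
28 = 2*13 + 2
13 = 6*2 + 1
2 = 2*1 + 0  (stop)
So 42199/4086 = [10; 3, 19, 2, 2, 6, 2].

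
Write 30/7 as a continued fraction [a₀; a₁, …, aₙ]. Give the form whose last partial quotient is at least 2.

30 = 4·7 + 2
7 = 3·2 + 1
2 = 2·1 + 0  (stop)
So 30/7 = [4; 3, 2].

[4; 3, 2]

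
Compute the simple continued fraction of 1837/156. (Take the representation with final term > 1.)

1837 = 11×156 + 121
156 = 1×121 + 35
121 = 3×35 + 16
35 = 2×16 + 3
16 = 5×3 + 1
3 = 3×1 + 0  (stop)
So 1837/156 = [11; 1, 3, 2, 5, 3].

[11; 1, 3, 2, 5, 3]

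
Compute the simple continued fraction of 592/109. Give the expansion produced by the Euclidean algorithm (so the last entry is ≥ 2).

[5; 2, 3, 7, 2]

592 = 5*109 + 47
109 = 2*47 + 15
47 = 3*15 + 2
15 = 7*2 + 1
2 = 2*1 + 0  (stop)
So 592/109 = [5; 2, 3, 7, 2].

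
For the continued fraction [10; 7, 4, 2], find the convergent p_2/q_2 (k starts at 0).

Using pₖ = aₖpₖ₋₁ + pₖ₋₂, qₖ = aₖqₖ₋₁ + qₖ₋₂ (with p₋₁=1, p₋₂=0, q₋₁=0, q₋₂=1):
  k=0: a=10, p=10, q=1
  k=1: a=7, p=71, q=7
  k=2: a=4, p=294, q=29

294/29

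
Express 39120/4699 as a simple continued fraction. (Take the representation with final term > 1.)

39120 = 8*4699 + 1528
4699 = 3*1528 + 115
1528 = 13*115 + 33
115 = 3*33 + 16
33 = 2*16 + 1
16 = 16*1 + 0  (stop)
So 39120/4699 = [8; 3, 13, 3, 2, 16].

[8; 3, 13, 3, 2, 16]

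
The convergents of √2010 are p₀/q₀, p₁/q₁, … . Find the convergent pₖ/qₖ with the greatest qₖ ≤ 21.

√2010 = [44; 1, 4, 1, 88, …] (period length 4).
Convergents:
  p_0/q_0 = 44/1
  p_1/q_1 = 45/1
  p_2/q_2 = 224/5
  p_3/q_3 = 269/6
  p_4/q_4 = 23896/533
q_3 = 6 ≤ 21 < 533 = q_4, so the answer is 269/6.

269/6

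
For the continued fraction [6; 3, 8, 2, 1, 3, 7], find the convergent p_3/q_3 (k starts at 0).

335/53

Using pₖ = aₖpₖ₋₁ + pₖ₋₂, qₖ = aₖqₖ₋₁ + qₖ₋₂ (with p₋₁=1, p₋₂=0, q₋₁=0, q₋₂=1):
  k=0: a=6, p=6, q=1
  k=1: a=3, p=19, q=3
  k=2: a=8, p=158, q=25
  k=3: a=2, p=335, q=53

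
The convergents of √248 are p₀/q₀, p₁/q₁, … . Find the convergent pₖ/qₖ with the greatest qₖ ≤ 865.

7937/504

√248 = [15; 1, 2, 1, 30, …] (period length 4).
Convergents:
  p_0/q_0 = 15/1
  p_1/q_1 = 16/1
  p_2/q_2 = 47/3
  p_3/q_3 = 63/4
  p_4/q_4 = 1937/123
  p_5/q_5 = 2000/127
  p_6/q_6 = 5937/377
  p_7/q_7 = 7937/504
  p_8/q_8 = 244047/15497
q_7 = 504 ≤ 865 < 15497 = q_8, so the answer is 7937/504.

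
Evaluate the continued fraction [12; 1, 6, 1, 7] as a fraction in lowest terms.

811/63

Using pₖ = aₖpₖ₋₁ + pₖ₋₂ and qₖ = aₖqₖ₋₁ + qₖ₋₂:
  k=0: a=12, p=12, q=1
  k=1: a=1, p=13, q=1
  k=2: a=6, p=90, q=7
  k=3: a=1, p=103, q=8
  k=4: a=7, p=811, q=63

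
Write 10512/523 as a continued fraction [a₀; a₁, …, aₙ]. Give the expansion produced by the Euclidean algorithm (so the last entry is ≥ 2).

[20; 10, 17, 3]

10512 = 20·523 + 52
523 = 10·52 + 3
52 = 17·3 + 1
3 = 3·1 + 0  (stop)
So 10512/523 = [20; 10, 17, 3].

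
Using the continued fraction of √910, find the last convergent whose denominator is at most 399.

10890/361

√910 = [30; 6, 60, …] (period length 2).
Convergents:
  p_0/q_0 = 30/1
  p_1/q_1 = 181/6
  p_2/q_2 = 10890/361
  p_3/q_3 = 65521/2172
q_2 = 361 ≤ 399 < 2172 = q_3, so the answer is 10890/361.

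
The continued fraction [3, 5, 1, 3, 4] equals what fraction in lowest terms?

311/98

Using pₖ = aₖpₖ₋₁ + pₖ₋₂ and qₖ = aₖqₖ₋₁ + qₖ₋₂:
  k=0: a=3, p=3, q=1
  k=1: a=5, p=16, q=5
  k=2: a=1, p=19, q=6
  k=3: a=3, p=73, q=23
  k=4: a=4, p=311, q=98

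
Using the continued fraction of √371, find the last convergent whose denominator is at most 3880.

64853/3367

√371 = [19; 3, 1, 4, 1, 3, 38, …] (period length 6).
Convergents:
  p_0/q_0 = 19/1
  p_1/q_1 = 58/3
  p_2/q_2 = 77/4
  p_3/q_3 = 366/19
  p_4/q_4 = 443/23
  p_5/q_5 = 1695/88
  p_6/q_6 = 64853/3367
  p_7/q_7 = 196254/10189
q_6 = 3367 ≤ 3880 < 10189 = q_7, so the answer is 64853/3367.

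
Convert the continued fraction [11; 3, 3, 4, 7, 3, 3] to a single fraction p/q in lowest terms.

Fold from the inside: start with 3/1.
  3 + 1/3 = 10/3
  7 + 3/10 = 73/10
  4 + 10/73 = 302/73
  3 + 73/302 = 979/302
  3 + 302/979 = 3239/979
  11 + 979/3239 = 36608/3239

36608/3239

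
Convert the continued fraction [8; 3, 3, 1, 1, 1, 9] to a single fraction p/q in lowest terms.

2882/347

Using pₖ = aₖpₖ₋₁ + pₖ₋₂ and qₖ = aₖqₖ₋₁ + qₖ₋₂:
  k=0: a=8, p=8, q=1
  k=1: a=3, p=25, q=3
  k=2: a=3, p=83, q=10
  k=3: a=1, p=108, q=13
  k=4: a=1, p=191, q=23
  k=5: a=1, p=299, q=36
  k=6: a=9, p=2882, q=347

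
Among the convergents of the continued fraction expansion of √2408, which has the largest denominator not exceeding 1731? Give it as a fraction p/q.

√2408 = [49; 14, 98, …] (period length 2).
Convergents:
  p_0/q_0 = 49/1
  p_1/q_1 = 687/14
  p_2/q_2 = 67375/1373
  p_3/q_3 = 943937/19236
q_2 = 1373 ≤ 1731 < 19236 = q_3, so the answer is 67375/1373.

67375/1373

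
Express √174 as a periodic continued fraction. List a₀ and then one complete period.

[13; 5, 4, 5, 26]

a₀ = ⌊√174⌋ = 13.
With m₀=0, d₀=1 and mₖ₊₁ = dₖaₖ − mₖ, dₖ₊₁ = (n − mₖ₊₁²)/dₖ, aₖ₊₁ = ⌊(a₀+mₖ₊₁)/dₖ₊₁⌋:
  k=1: m=13, d=5, a=5
  k=2: m=12, d=6, a=4
  k=3: m=12, d=5, a=5
  k=4: m=13, d=1, a=26
d=1 and a=2a₀=26 at k=4, so the next step gives (m, d) = (13, 5) again — its k=1 value — and the period has length 4.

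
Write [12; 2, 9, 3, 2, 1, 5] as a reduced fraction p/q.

Using pₖ = aₖpₖ₋₁ + pₖ₋₂ and qₖ = aₖqₖ₋₁ + qₖ₋₂:
  k=0: a=12, p=12, q=1
  k=1: a=2, p=25, q=2
  k=2: a=9, p=237, q=19
  k=3: a=3, p=736, q=59
  k=4: a=2, p=1709, q=137
  k=5: a=1, p=2445, q=196
  k=6: a=5, p=13934, q=1117

13934/1117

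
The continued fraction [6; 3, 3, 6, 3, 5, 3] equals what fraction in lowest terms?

Using pₖ = aₖpₖ₋₁ + pₖ₋₂ and qₖ = aₖqₖ₋₁ + qₖ₋₂:
  k=0: a=6, p=6, q=1
  k=1: a=3, p=19, q=3
  k=2: a=3, p=63, q=10
  k=3: a=6, p=397, q=63
  k=4: a=3, p=1254, q=199
  k=5: a=5, p=6667, q=1058
  k=6: a=3, p=21255, q=3373

21255/3373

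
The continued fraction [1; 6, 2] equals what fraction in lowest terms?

Using pₖ = aₖpₖ₋₁ + pₖ₋₂ and qₖ = aₖqₖ₋₁ + qₖ₋₂:
  k=0: a=1, p=1, q=1
  k=1: a=6, p=7, q=6
  k=2: a=2, p=15, q=13

15/13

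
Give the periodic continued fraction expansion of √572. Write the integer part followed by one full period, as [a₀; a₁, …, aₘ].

[23; 1, 10, 1, 46]

a₀ = ⌊√572⌋ = 23.
With m₀=0, d₀=1 and mₖ₊₁ = dₖaₖ − mₖ, dₖ₊₁ = (n − mₖ₊₁²)/dₖ, aₖ₊₁ = ⌊(a₀+mₖ₊₁)/dₖ₊₁⌋:
  k=1: m=23, d=43, a=1
  k=2: m=20, d=4, a=10
  k=3: m=20, d=43, a=1
  k=4: m=23, d=1, a=46
d=1 and a=2a₀=46 at k=4, so the next step gives (m, d) = (23, 43) again — its k=1 value — and the period has length 4.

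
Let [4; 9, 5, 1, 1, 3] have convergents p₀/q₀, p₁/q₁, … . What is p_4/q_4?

Using pₖ = aₖpₖ₋₁ + pₖ₋₂, qₖ = aₖqₖ₋₁ + qₖ₋₂ (with p₋₁=1, p₋₂=0, q₋₁=0, q₋₂=1):
  k=0: a=4, p=4, q=1
  k=1: a=9, p=37, q=9
  k=2: a=5, p=189, q=46
  k=3: a=1, p=226, q=55
  k=4: a=1, p=415, q=101

415/101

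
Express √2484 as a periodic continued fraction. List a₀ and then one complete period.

a₀ = ⌊√2484⌋ = 49.
With m₀=0, d₀=1 and mₖ₊₁ = dₖaₖ − mₖ, dₖ₊₁ = (n − mₖ₊₁²)/dₖ, aₖ₊₁ = ⌊(a₀+mₖ₊₁)/dₖ₊₁⌋:
  k=1: m=49, d=83, a=1
  k=2: m=34, d=16, a=5
  k=3: m=46, d=23, a=4
  k=4: m=46, d=16, a=5
  k=5: m=34, d=83, a=1
  k=6: m=49, d=1, a=98
d=1 and a=2a₀=98 at k=6, so the next step gives (m, d) = (49, 83) again — its k=1 value — and the period has length 6.

[49; 1, 5, 4, 5, 1, 98]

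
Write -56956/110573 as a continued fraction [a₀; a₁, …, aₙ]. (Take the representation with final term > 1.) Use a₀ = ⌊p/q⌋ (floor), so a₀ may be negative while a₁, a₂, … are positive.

-56956 = -1×110573 + 53617
110573 = 2×53617 + 3339
53617 = 16×3339 + 193
3339 = 17×193 + 58
193 = 3×58 + 19
58 = 3×19 + 1
19 = 19×1 + 0  (stop)
So -56956/110573 = [-1; 2, 16, 17, 3, 3, 19].

[-1; 2, 16, 17, 3, 3, 19]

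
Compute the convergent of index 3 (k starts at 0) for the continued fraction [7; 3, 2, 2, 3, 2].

124/17

Using pₖ = aₖpₖ₋₁ + pₖ₋₂, qₖ = aₖqₖ₋₁ + qₖ₋₂ (with p₋₁=1, p₋₂=0, q₋₁=0, q₋₂=1):
  k=0: a=7, p=7, q=1
  k=1: a=3, p=22, q=3
  k=2: a=2, p=51, q=7
  k=3: a=2, p=124, q=17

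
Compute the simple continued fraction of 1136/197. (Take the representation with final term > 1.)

[5; 1, 3, 3, 1, 1, 6]

1136 = 5*197 + 151
197 = 1*151 + 46
151 = 3*46 + 13
46 = 3*13 + 7
13 = 1*7 + 6
7 = 1*6 + 1
6 = 6*1 + 0  (stop)
So 1136/197 = [5; 1, 3, 3, 1, 1, 6].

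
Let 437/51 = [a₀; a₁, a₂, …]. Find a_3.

3

437 = 8·51 + 29   →  a_0 = 8
51 = 1·29 + 22   →  a_1 = 1
29 = 1·22 + 7   →  a_2 = 1
22 = 3·7 + 1   →  a_3 = 3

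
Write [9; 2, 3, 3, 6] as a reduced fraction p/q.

Fold from the inside: start with 6/1.
  3 + 1/6 = 19/6
  3 + 6/19 = 63/19
  2 + 19/63 = 145/63
  9 + 63/145 = 1368/145

1368/145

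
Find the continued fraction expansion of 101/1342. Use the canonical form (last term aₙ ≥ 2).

101 = 0×1342 + 101
1342 = 13×101 + 29
101 = 3×29 + 14
29 = 2×14 + 1
14 = 14×1 + 0  (stop)
So 101/1342 = [0; 13, 3, 2, 14].

[0; 13, 3, 2, 14]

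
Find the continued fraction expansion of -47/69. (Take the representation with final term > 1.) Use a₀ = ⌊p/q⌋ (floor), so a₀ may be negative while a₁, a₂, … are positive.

-47 = -1*69 + 22
69 = 3*22 + 3
22 = 7*3 + 1
3 = 3*1 + 0  (stop)
So -47/69 = [-1; 3, 7, 3].

[-1; 3, 7, 3]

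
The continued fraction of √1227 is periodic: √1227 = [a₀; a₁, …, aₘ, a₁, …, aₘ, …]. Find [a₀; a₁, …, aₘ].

[35; 35, 70]

a₀ = ⌊√1227⌋ = 35.
With m₀=0, d₀=1 and mₖ₊₁ = dₖaₖ − mₖ, dₖ₊₁ = (n − mₖ₊₁²)/dₖ, aₖ₊₁ = ⌊(a₀+mₖ₊₁)/dₖ₊₁⌋:
  k=1: m=35, d=2, a=35
  k=2: m=35, d=1, a=70
d=1 and a=2a₀=70 at k=2, so the next step gives (m, d) = (35, 2) again — its k=1 value — and the period has length 2.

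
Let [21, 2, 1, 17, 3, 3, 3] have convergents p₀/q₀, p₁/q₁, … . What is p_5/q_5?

11502/539

Using pₖ = aₖpₖ₋₁ + pₖ₋₂, qₖ = aₖqₖ₋₁ + qₖ₋₂ (with p₋₁=1, p₋₂=0, q₋₁=0, q₋₂=1):
  k=0: a=21, p=21, q=1
  k=1: a=2, p=43, q=2
  k=2: a=1, p=64, q=3
  k=3: a=17, p=1131, q=53
  k=4: a=3, p=3457, q=162
  k=5: a=3, p=11502, q=539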